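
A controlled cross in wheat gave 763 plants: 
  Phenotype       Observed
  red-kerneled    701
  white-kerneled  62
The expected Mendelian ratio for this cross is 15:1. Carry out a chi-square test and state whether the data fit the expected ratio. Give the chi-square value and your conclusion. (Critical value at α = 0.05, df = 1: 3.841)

4.582; not consistent

The 15:1 ratio has 16 parts, so with N = 763 the expected counts are:
  red-kerneled: 763 × 15/16 = 715.3125
  white-kerneled: 763 × 1/16 = 47.6875
χ² = Σ (O − E)² / E
  red-kerneled: (701 − 715.3125)² / 715.3125 = 0.2864
  white-kerneled: (62 − 47.6875)² / 47.6875 = 4.2956
χ² = 0.2864 + 4.2956 = 4.582
Degrees of freedom = 2 − 1 = 1; critical value at α = 0.05 is 3.841.
Since 4.582 > 3.841, we reject the null hypothesis — the data do not fit the 15:1 ratio.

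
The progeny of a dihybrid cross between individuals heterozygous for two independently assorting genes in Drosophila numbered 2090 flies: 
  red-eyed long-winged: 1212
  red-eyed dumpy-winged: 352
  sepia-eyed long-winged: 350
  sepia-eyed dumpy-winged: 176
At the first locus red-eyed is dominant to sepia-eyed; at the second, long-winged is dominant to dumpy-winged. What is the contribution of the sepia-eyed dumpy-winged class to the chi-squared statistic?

A dihybrid F₂ with independent assortment and complete dominance at both loci gives a 9:3:3:1 phenotypic ratio.
Total ratio parts = 16. Expected numbers out of 2090:
  red-eyed long-winged: 2090 × 9/16 = 1175.625
  red-eyed dumpy-winged: 2090 × 3/16 = 391.875
  sepia-eyed long-winged: 2090 × 3/16 = 391.875
  sepia-eyed dumpy-winged: 2090 × 1/16 = 130.625
Contribution of sepia-eyed dumpy-winged: (176 − 130.625)² / 130.625 = 15.7618

15.762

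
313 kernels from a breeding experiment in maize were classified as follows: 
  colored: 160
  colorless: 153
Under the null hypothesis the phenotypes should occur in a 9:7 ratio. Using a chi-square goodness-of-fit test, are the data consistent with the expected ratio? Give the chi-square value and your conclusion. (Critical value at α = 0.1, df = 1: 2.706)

3.350; not consistent

Total ratio parts = 16. Expected numbers out of 313:
  colored: 313 × 9/16 = 176.0625
  colorless: 313 × 7/16 = 136.9375
χ² = Σ (O − E)² / E
  colored: (160 − 176.0625)² / 176.0625 = 1.4654
  colorless: (153 − 136.9375)² / 136.9375 = 1.8841
χ² = 1.4654 + 1.8841 = 3.3495 ≈ 3.350
Degrees of freedom = 2 − 1 = 1; critical value at α = 0.1 is 2.706.
Since 3.350 > 2.706, we reject the null hypothesis — the data do not fit the 9:7 ratio.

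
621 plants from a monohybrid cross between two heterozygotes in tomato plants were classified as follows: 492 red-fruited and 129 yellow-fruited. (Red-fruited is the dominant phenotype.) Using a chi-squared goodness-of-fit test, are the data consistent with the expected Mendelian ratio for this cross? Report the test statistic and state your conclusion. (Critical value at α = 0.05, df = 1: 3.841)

5.918; not consistent

For a monohybrid cross between heterozygotes with complete dominance, the expected phenotypic ratio is 3:1.
The 3:1 ratio has 4 parts, so with N = 621 the expected counts are:
  red-fruited: 621 × 3/4 = 465.75
  yellow-fruited: 621 × 1/4 = 155.25
χ² = Σ (O − E)² / E
  red-fruited: (492 − 465.75)² / 465.75 = 1.4795
  yellow-fruited: (129 − 155.25)² / 155.25 = 4.4384
χ² = 1.4795 + 4.4384 = 5.9179 ≈ 5.918
Degrees of freedom = 2 − 1 = 1; critical value at α = 0.05 is 3.841.
Since 5.918 > 3.841, we reject the null hypothesis — the data do not fit the 3:1 ratio.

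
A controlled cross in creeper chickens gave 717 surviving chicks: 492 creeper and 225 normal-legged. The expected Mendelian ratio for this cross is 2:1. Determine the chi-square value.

The 2:1 ratio has 3 parts, so with N = 717 the expected counts are:
  creeper: 717 × 2/3 = 478
  normal-legged: 717 × 1/3 = 239
χ² = Σ (O − E)² / E
  creeper: (492 − 478)² / 478 = 0.4100
  normal-legged: (225 − 239)² / 239 = 0.8201
χ² = 0.4100 + 0.8201 = 1.2301 ≈ 1.230

1.230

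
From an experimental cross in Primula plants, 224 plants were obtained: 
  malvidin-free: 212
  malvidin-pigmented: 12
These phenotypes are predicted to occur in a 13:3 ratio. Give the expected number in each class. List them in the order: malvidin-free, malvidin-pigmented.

The 13:3 ratio has 16 parts, so with N = 224 the expected counts are:
  malvidin-free: 224 × 13/16 = 182
  malvidin-pigmented: 224 × 3/16 = 42

182, 42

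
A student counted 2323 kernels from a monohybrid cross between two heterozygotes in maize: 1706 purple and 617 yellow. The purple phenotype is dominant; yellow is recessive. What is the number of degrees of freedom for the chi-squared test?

1

For a monohybrid cross between heterozygotes with complete dominance, the expected phenotypic ratio is 3:1.
A goodness-of-fit test with 2 phenotype classes has df = 2 − 1 = 1.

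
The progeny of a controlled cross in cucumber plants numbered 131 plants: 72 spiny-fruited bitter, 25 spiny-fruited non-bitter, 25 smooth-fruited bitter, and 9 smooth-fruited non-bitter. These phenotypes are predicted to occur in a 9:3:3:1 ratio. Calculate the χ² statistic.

0.135

Total ratio parts = 16. Expected numbers out of 131:
  spiny-fruited bitter: 131 × 9/16 = 73.6875
  spiny-fruited non-bitter: 131 × 3/16 = 24.5625
  smooth-fruited bitter: 131 × 3/16 = 24.5625
  smooth-fruited non-bitter: 131 × 1/16 = 8.1875
χ² = Σ (O − E)² / E
  spiny-fruited bitter: (72 − 73.6875)² / 73.6875 = 0.0386
  spiny-fruited non-bitter: (25 − 24.5625)² / 24.5625 = 0.0078
  smooth-fruited bitter: (25 − 24.5625)² / 24.5625 = 0.0078
  smooth-fruited non-bitter: (9 − 8.1875)² / 8.1875 = 0.0806
χ² = 0.0386 + 0.0078 + 0.0078 + 0.0806 = 0.1348 ≈ 0.135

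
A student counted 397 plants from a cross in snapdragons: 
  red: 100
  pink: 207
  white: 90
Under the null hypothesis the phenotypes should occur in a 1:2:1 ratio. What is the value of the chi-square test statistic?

Expected counts for N = 397 under a 1:2:1 ratio (total parts = 4):
  red: 397 × 1/4 = 99.25
  pink: 397 × 2/4 = 198.5
  white: 397 × 1/4 = 99.25
χ² = Σ (O − E)² / E
  red: (100 − 99.25)² / 99.25 = 0.0057
  pink: (207 − 198.5)² / 198.5 = 0.3640
  white: (90 − 99.25)² / 99.25 = 0.8621
χ² = 0.0057 + 0.3640 + 0.8621 = 1.2318 ≈ 1.232

1.232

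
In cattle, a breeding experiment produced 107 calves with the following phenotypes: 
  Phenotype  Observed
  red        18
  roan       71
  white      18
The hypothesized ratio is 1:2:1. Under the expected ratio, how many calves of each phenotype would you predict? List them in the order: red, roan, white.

26.75, 53.5, 26.75

The 1:2:1 ratio has 4 parts, so with N = 107 the expected counts are:
  red: 107 × 1/4 = 26.75
  roan: 107 × 2/4 = 53.5
  white: 107 × 1/4 = 26.75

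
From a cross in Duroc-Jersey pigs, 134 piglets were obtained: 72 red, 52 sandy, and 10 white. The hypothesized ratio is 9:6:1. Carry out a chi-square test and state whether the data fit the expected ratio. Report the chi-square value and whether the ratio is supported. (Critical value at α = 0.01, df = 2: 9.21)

Total ratio parts = 16. Expected numbers out of 134:
  red: 134 × 9/16 = 75.375
  sandy: 134 × 6/16 = 50.25
  white: 134 × 1/16 = 8.375
χ² = Σ (O − E)² / E
  red: (72 − 75.375)² / 75.375 = 0.1511
  sandy: (52 − 50.25)² / 50.25 = 0.0609
  white: (10 − 8.375)² / 8.375 = 0.3153
χ² = 0.1511 + 0.0609 + 0.3153 = 0.5273 ≈ 0.527
Degrees of freedom = 3 − 1 = 2; critical value at α = 0.01 is 9.21.
Since 0.527 < 9.21, we fail to reject the null hypothesis — the data are consistent with the 9:6:1 ratio.

0.527; consistent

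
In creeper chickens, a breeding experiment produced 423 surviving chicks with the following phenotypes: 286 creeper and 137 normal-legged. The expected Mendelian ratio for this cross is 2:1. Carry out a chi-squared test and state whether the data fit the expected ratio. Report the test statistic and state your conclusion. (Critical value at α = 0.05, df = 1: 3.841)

Expected counts for N = 423 under a 2:1 ratio (total parts = 3):
  creeper: 423 × 2/3 = 282
  normal-legged: 423 × 1/3 = 141
χ² = Σ (O − E)² / E
  creeper: (286 − 282)² / 282 = 0.0567
  normal-legged: (137 − 141)² / 141 = 0.1135
χ² = 0.0567 + 0.1135 = 0.1702 ≈ 0.170
Degrees of freedom = 2 − 1 = 1; critical value at α = 0.05 is 3.841.
Since 0.170 < 3.841, we fail to reject the null hypothesis — the data are consistent with the 2:1 ratio.

0.170; consistent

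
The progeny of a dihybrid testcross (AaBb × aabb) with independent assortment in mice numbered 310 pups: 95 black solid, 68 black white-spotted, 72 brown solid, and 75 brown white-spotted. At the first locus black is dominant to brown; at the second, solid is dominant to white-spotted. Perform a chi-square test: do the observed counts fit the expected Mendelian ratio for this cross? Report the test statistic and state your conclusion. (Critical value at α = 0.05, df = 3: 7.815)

A dihybrid testcross with independent assortment gives a 1:1:1:1 ratio.
Under the 1:1:1:1 hypothesis (Σ ratio = 4, N = 310):
  black solid: 310 × 1/4 = 77.5
  black white-spotted: 310 × 1/4 = 77.5
  brown solid: 310 × 1/4 = 77.5
  brown white-spotted: 310 × 1/4 = 77.5
χ² = Σ (O − E)² / E
  black solid: (95 − 77.5)² / 77.5 = 3.9516
  black white-spotted: (68 − 77.5)² / 77.5 = 1.1645
  brown solid: (72 − 77.5)² / 77.5 = 0.3903
  brown white-spotted: (75 − 77.5)² / 77.5 = 0.0806
χ² = 3.9516 + 1.1645 + 0.3903 + 0.0806 = 5.587
Degrees of freedom = 4 − 1 = 3; critical value at α = 0.05 is 7.815.
Since 5.587 < 7.815, we fail to reject the null hypothesis — the data are consistent with the 1:1:1:1 ratio.

5.587; consistent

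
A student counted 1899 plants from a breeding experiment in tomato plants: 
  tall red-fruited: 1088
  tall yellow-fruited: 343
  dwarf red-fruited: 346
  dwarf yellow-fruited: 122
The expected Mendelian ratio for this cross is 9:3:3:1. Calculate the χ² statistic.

1.224

The 9:3:3:1 ratio has 16 parts, so with N = 1899 the expected counts are:
  tall red-fruited: 1899 × 9/16 = 1068.1875
  tall yellow-fruited: 1899 × 3/16 = 356.0625
  dwarf red-fruited: 1899 × 3/16 = 356.0625
  dwarf yellow-fruited: 1899 × 1/16 = 118.6875
χ² = Σ (O − E)² / E
  tall red-fruited: (1088 − 1068.1875)² / 1068.1875 = 0.3675
  tall yellow-fruited: (343 − 356.0625)² / 356.0625 = 0.4792
  dwarf red-fruited: (346 − 356.0625)² / 356.0625 = 0.2844
  dwarf yellow-fruited: (122 − 118.6875)² / 118.6875 = 0.0924
χ² = 0.3675 + 0.4792 + 0.2844 + 0.0924 = 1.2235 ≈ 1.224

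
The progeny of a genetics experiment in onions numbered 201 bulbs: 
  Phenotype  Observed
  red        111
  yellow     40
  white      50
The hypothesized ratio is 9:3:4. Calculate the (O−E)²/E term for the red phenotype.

0.038

Expected counts for N = 201 under a 9:3:4 ratio (total parts = 16):
  red: 201 × 9/16 = 113.0625
  yellow: 201 × 3/16 = 37.6875
  white: 201 × 4/16 = 50.25
Contribution of red: (111 − 113.0625)² / 113.0625 = 0.0376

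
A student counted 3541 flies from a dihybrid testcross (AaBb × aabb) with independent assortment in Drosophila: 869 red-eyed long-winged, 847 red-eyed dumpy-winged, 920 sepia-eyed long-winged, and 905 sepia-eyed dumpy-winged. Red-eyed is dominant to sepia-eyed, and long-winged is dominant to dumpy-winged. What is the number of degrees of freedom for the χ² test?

3

A dihybrid testcross with independent assortment gives a 1:1:1:1 ratio.
A goodness-of-fit test with 4 phenotype classes has df = 4 − 1 = 3.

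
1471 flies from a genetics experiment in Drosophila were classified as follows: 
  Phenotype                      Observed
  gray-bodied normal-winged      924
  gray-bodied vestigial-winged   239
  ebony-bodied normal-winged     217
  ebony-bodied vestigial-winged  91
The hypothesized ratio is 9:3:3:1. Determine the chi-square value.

Under the 9:3:3:1 hypothesis (Σ ratio = 16, N = 1471):
  gray-bodied normal-winged: 1471 × 9/16 = 827.4375
  gray-bodied vestigial-winged: 1471 × 3/16 = 275.8125
  ebony-bodied normal-winged: 1471 × 3/16 = 275.8125
  ebony-bodied vestigial-winged: 1471 × 1/16 = 91.9375
χ² = Σ (O − E)² / E
  gray-bodied normal-winged: (924 − 827.4375)² / 827.4375 = 11.2689
  gray-bodied vestigial-winged: (239 − 275.8125)² / 275.8125 = 4.9133
  ebony-bodied normal-winged: (217 − 275.8125)² / 275.8125 = 12.5408
  ebony-bodied vestigial-winged: (91 − 91.9375)² / 91.9375 = 0.0096
χ² = 11.2689 + 4.9133 + 12.5408 + 0.0096 = 28.7326 ≈ 28.733

28.733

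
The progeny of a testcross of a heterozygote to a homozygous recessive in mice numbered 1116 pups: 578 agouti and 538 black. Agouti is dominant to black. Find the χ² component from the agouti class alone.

0.717

A testcross of a heterozygote (Aa × aa) gives a 1:1 phenotypic ratio.
The 1:1 ratio has 2 parts, so with N = 1116 the expected counts are:
  agouti: 1116 × 1/2 = 558
  black: 1116 × 1/2 = 558
Contribution of agouti: (578 − 558)² / 558 = 0.7168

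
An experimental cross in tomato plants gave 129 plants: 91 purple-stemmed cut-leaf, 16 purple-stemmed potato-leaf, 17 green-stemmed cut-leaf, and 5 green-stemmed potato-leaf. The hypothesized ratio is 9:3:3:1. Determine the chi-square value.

10.755

Expected counts for N = 129 under a 9:3:3:1 ratio (total parts = 16):
  purple-stemmed cut-leaf: 129 × 9/16 = 72.5625
  purple-stemmed potato-leaf: 129 × 3/16 = 24.1875
  green-stemmed cut-leaf: 129 × 3/16 = 24.1875
  green-stemmed potato-leaf: 129 × 1/16 = 8.0625
χ² = Σ (O − E)² / E
  purple-stemmed cut-leaf: (91 − 72.5625)² / 72.5625 = 4.6848
  purple-stemmed potato-leaf: (16 − 24.1875)² / 24.1875 = 2.7715
  green-stemmed cut-leaf: (17 − 24.1875)² / 24.1875 = 2.1358
  green-stemmed potato-leaf: (5 − 8.0625)² / 8.0625 = 1.1633
χ² = 4.6848 + 2.7715 + 2.1358 + 1.1633 = 10.7554 ≈ 10.755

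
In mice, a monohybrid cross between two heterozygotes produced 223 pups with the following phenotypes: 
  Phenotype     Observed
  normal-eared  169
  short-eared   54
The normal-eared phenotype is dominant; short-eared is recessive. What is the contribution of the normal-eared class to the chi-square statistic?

0.018

For a monohybrid cross between heterozygotes with complete dominance, the expected phenotypic ratio is 3:1.
Total ratio parts = 4. Expected numbers out of 223:
  normal-eared: 223 × 3/4 = 167.25
  short-eared: 223 × 1/4 = 55.75
Contribution of normal-eared: (169 − 167.25)² / 167.25 = 0.0183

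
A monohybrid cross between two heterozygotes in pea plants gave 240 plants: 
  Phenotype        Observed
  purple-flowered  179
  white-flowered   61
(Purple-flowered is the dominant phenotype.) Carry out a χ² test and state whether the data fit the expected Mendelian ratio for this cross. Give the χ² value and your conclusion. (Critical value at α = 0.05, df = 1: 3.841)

For a monohybrid cross between heterozygotes with complete dominance, the expected phenotypic ratio is 3:1.
Expected counts for N = 240 under a 3:1 ratio (total parts = 4):
  purple-flowered: 240 × 3/4 = 180
  white-flowered: 240 × 1/4 = 60
χ² = Σ (O − E)² / E
  purple-flowered: (179 − 180)² / 180 = 0.0056
  white-flowered: (61 − 60)² / 60 = 0.0167
χ² = 0.0056 + 0.0167 = 0.0223 ≈ 0.022
Degrees of freedom = 2 − 1 = 1; critical value at α = 0.05 is 3.841.
Since 0.022 < 3.841, we fail to reject the null hypothesis — the data are consistent with the 3:1 ratio.

0.022; consistent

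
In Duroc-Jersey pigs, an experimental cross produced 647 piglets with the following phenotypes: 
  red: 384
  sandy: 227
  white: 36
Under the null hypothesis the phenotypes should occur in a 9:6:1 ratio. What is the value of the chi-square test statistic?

2.599

The 9:6:1 ratio has 16 parts, so with N = 647 the expected counts are:
  red: 647 × 9/16 = 363.9375
  sandy: 647 × 6/16 = 242.625
  white: 647 × 1/16 = 40.4375
χ² = Σ (O − E)² / E
  red: (384 − 363.9375)² / 363.9375 = 1.1060
  sandy: (227 − 242.625)² / 242.625 = 1.0062
  white: (36 − 40.4375)² / 40.4375 = 0.4870
χ² = 1.1060 + 1.0062 + 0.4870 = 2.5992 ≈ 2.599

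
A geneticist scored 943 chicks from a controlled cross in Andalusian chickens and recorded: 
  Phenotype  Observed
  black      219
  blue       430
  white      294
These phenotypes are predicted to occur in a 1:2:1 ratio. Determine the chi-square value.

19.235

Total ratio parts = 4. Expected numbers out of 943:
  black: 943 × 1/4 = 235.75
  blue: 943 × 2/4 = 471.5
  white: 943 × 1/4 = 235.75
χ² = Σ (O − E)² / E
  black: (219 − 235.75)² / 235.75 = 1.1901
  blue: (430 − 471.5)² / 471.5 = 3.6527
  white: (294 − 235.75)² / 235.75 = 14.3926
χ² = 1.1901 + 3.6527 + 14.3926 = 19.2354 ≈ 19.235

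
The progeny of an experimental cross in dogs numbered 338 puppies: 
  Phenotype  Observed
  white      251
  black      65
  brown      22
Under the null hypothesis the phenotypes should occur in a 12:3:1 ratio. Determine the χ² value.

Under the 12:3:1 hypothesis (Σ ratio = 16, N = 338):
  white: 338 × 12/16 = 253.5
  black: 338 × 3/16 = 63.375
  brown: 338 × 1/16 = 21.125
χ² = Σ (O − E)² / E
  white: (251 − 253.5)² / 253.5 = 0.0247
  black: (65 − 63.375)² / 63.375 = 0.0417
  brown: (22 − 21.125)² / 21.125 = 0.0362
χ² = 0.0247 + 0.0417 + 0.0362 = 0.1026 ≈ 0.103

0.103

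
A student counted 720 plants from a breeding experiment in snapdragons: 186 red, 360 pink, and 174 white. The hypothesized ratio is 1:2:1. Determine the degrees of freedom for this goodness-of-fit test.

2

A goodness-of-fit test with 3 phenotype classes has df = 3 − 1 = 2.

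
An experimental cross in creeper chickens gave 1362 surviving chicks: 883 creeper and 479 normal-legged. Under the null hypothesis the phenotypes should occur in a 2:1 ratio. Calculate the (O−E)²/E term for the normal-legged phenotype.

1.377

Expected counts for N = 1362 under a 2:1 ratio (total parts = 3):
  creeper: 1362 × 2/3 = 908
  normal-legged: 1362 × 1/3 = 454
Contribution of normal-legged: (479 − 454)² / 454 = 1.3767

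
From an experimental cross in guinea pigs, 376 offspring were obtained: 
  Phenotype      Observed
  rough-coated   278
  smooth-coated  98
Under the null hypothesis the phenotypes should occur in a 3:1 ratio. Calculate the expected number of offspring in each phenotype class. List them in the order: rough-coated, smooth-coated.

The 3:1 ratio has 4 parts, so with N = 376 the expected counts are:
  rough-coated: 376 × 3/4 = 282
  smooth-coated: 376 × 1/4 = 94

282, 94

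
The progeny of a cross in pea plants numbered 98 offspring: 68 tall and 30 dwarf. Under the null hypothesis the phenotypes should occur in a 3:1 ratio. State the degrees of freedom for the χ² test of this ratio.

1

A goodness-of-fit test with 2 phenotype classes has df = 2 − 1 = 1.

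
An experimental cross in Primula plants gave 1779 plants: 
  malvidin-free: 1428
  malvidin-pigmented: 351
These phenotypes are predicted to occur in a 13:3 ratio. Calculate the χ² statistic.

1.122

Expected counts for N = 1779 under a 13:3 ratio (total parts = 16):
  malvidin-free: 1779 × 13/16 = 1445.4375
  malvidin-pigmented: 1779 × 3/16 = 333.5625
χ² = Σ (O − E)² / E
  malvidin-free: (1428 − 1445.4375)² / 1445.4375 = 0.2104
  malvidin-pigmented: (351 − 333.5625)² / 333.5625 = 0.9116
χ² = 0.2104 + 0.9116 = 1.122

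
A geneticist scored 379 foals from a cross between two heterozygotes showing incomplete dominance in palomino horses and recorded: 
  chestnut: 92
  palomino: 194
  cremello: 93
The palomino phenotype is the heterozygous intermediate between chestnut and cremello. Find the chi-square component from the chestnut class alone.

0.080

With incomplete dominance, a heterozygote × heterozygote cross gives a 1:2:1 phenotypic ratio.
The 1:2:1 ratio has 4 parts, so with N = 379 the expected counts are:
  chestnut: 379 × 1/4 = 94.75
  palomino: 379 × 2/4 = 189.5
  cremello: 379 × 1/4 = 94.75
Contribution of chestnut: (92 − 94.75)² / 94.75 = 0.0798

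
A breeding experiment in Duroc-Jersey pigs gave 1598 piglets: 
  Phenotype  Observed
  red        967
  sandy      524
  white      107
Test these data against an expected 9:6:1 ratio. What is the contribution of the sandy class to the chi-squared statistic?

The 9:6:1 ratio has 16 parts, so with N = 1598 the expected counts are:
  red: 1598 × 9/16 = 898.875
  sandy: 1598 × 6/16 = 599.25
  white: 1598 × 1/16 = 99.875
Contribution of sandy: (524 − 599.25)² / 599.25 = 9.4494

9.449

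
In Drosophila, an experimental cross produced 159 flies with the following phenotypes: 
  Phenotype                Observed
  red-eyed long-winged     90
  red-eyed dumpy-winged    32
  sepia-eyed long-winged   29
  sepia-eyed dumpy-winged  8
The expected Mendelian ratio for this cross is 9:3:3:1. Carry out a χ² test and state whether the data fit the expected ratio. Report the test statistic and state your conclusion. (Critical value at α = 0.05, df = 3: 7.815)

Total ratio parts = 16. Expected numbers out of 159:
  red-eyed long-winged: 159 × 9/16 = 89.4375
  red-eyed dumpy-winged: 159 × 3/16 = 29.8125
  sepia-eyed long-winged: 159 × 3/16 = 29.8125
  sepia-eyed dumpy-winged: 159 × 1/16 = 9.9375
χ² = Σ (O − E)² / E
  red-eyed long-winged: (90 − 89.4375)² / 89.4375 = 0.0035
  red-eyed dumpy-winged: (32 − 29.8125)² / 29.8125 = 0.1605
  sepia-eyed long-winged: (29 − 29.8125)² / 29.8125 = 0.0221
  sepia-eyed dumpy-winged: (8 − 9.9375)² / 9.9375 = 0.3778
χ² = 0.0035 + 0.1605 + 0.0221 + 0.3778 = 0.5639 ≈ 0.564
Degrees of freedom = 4 − 1 = 3; critical value at α = 0.05 is 7.815.
Since 0.564 < 7.815, we fail to reject the null hypothesis — the data are consistent with the 9:3:3:1 ratio.

0.564; consistent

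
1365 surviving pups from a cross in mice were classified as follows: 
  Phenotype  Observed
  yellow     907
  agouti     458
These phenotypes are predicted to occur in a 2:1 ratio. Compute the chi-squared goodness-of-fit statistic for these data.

The 2:1 ratio has 3 parts, so with N = 1365 the expected counts are:
  yellow: 1365 × 2/3 = 910
  agouti: 1365 × 1/3 = 455
χ² = Σ (O − E)² / E
  yellow: (907 − 910)² / 910 = 0.0099
  agouti: (458 − 455)² / 455 = 0.0198
χ² = 0.0099 + 0.0198 = 0.0297 ≈ 0.030

0.030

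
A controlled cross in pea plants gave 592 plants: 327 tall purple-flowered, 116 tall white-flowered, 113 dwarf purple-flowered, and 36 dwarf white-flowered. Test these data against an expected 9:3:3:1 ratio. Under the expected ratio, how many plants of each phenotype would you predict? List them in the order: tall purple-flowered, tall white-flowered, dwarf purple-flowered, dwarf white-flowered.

Total ratio parts = 16. Expected numbers out of 592:
  tall purple-flowered: 592 × 9/16 = 333
  tall white-flowered: 592 × 3/16 = 111
  dwarf purple-flowered: 592 × 3/16 = 111
  dwarf white-flowered: 592 × 1/16 = 37

333, 111, 111, 37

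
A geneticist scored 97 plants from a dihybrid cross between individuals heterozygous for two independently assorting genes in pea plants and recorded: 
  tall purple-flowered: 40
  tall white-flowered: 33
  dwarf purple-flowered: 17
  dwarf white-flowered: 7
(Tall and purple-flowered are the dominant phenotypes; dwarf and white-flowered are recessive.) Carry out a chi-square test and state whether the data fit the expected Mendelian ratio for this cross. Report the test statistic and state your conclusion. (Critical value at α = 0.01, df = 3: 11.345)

A dihybrid F₂ with independent assortment and complete dominance at both loci gives a 9:3:3:1 phenotypic ratio.
Under the 9:3:3:1 hypothesis (Σ ratio = 16, N = 97):
  tall purple-flowered: 97 × 9/16 = 54.5625
  tall white-flowered: 97 × 3/16 = 18.1875
  dwarf purple-flowered: 97 × 3/16 = 18.1875
  dwarf white-flowered: 97 × 1/16 = 6.0625
χ² = Σ (O − E)² / E
  tall purple-flowered: (40 − 54.5625)² / 54.5625 = 3.8867
  tall white-flowered: (33 − 18.1875)² / 18.1875 = 12.0638
  dwarf purple-flowered: (17 − 18.1875)² / 18.1875 = 0.0775
  dwarf white-flowered: (7 − 6.0625)² / 6.0625 = 0.1450
χ² = 3.8867 + 12.0638 + 0.0775 + 0.1450 = 16.173
Degrees of freedom = 4 − 1 = 3; critical value at α = 0.01 is 11.345.
Since 16.173 > 11.345, we reject the null hypothesis — the data do not fit the 9:3:3:1 ratio.

16.173; not consistent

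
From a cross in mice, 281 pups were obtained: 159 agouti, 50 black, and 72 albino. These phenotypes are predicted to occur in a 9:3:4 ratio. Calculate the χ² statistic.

0.186

Expected counts for N = 281 under a 9:3:4 ratio (total parts = 16):
  agouti: 281 × 9/16 = 158.0625
  black: 281 × 3/16 = 52.6875
  albino: 281 × 4/16 = 70.25
χ² = Σ (O − E)² / E
  agouti: (159 − 158.0625)² / 158.0625 = 0.0056
  black: (50 − 52.6875)² / 52.6875 = 0.1371
  albino: (72 − 70.25)² / 70.25 = 0.0436
χ² = 0.0056 + 0.1371 + 0.0436 = 0.1863 ≈ 0.186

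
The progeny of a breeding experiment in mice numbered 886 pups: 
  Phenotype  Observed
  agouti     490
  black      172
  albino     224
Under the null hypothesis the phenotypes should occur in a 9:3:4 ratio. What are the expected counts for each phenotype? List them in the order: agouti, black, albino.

498.375, 166.125, 221.5

The 9:3:4 ratio has 16 parts, so with N = 886 the expected counts are:
  agouti: 886 × 9/16 = 498.375
  black: 886 × 3/16 = 166.125
  albino: 886 × 4/16 = 221.5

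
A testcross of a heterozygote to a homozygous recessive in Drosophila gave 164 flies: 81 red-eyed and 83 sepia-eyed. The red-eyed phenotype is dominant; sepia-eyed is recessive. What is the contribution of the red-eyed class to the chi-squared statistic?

A testcross of a heterozygote (Aa × aa) gives a 1:1 phenotypic ratio.
Total ratio parts = 2. Expected numbers out of 164:
  red-eyed: 164 × 1/2 = 82
  sepia-eyed: 164 × 1/2 = 82
Contribution of red-eyed: (81 − 82)² / 82 = 0.0122

0.012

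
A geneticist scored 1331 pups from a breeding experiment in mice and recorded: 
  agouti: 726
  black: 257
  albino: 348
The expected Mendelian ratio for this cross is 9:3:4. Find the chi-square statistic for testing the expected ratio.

1.608

The 9:3:4 ratio has 16 parts, so with N = 1331 the expected counts are:
  agouti: 1331 × 9/16 = 748.6875
  black: 1331 × 3/16 = 249.5625
  albino: 1331 × 4/16 = 332.75
χ² = Σ (O − E)² / E
  agouti: (726 − 748.6875)² / 748.6875 = 0.6875
  black: (257 − 249.5625)² / 249.5625 = 0.2217
  albino: (348 − 332.75)² / 332.75 = 0.6989
χ² = 0.6875 + 0.2217 + 0.6989 = 1.6081 ≈ 1.608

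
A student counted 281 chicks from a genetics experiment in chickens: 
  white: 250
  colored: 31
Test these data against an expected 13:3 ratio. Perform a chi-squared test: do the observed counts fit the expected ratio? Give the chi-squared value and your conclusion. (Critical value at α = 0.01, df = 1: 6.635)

The 13:3 ratio has 16 parts, so with N = 281 the expected counts are:
  white: 281 × 13/16 = 228.3125
  colored: 281 × 3/16 = 52.6875
χ² = Σ (O − E)² / E
  white: (250 − 228.3125)² / 228.3125 = 2.0601
  colored: (31 − 52.6875)² / 52.6875 = 8.9271
χ² = 2.0601 + 8.9271 = 10.9872 ≈ 10.987
Degrees of freedom = 2 − 1 = 1; critical value at α = 0.01 is 6.635.
Since 10.987 > 6.635, we reject the null hypothesis — the data do not fit the 13:3 ratio.

10.987; not consistent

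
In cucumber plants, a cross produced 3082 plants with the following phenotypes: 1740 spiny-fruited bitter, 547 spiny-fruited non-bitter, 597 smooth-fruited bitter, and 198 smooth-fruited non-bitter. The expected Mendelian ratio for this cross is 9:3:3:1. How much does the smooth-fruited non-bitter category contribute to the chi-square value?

0.150

The 9:3:3:1 ratio has 16 parts, so with N = 3082 the expected counts are:
  spiny-fruited bitter: 3082 × 9/16 = 1733.625
  spiny-fruited non-bitter: 3082 × 3/16 = 577.875
  smooth-fruited bitter: 3082 × 3/16 = 577.875
  smooth-fruited non-bitter: 3082 × 1/16 = 192.625
Contribution of smooth-fruited non-bitter: (198 − 192.625)² / 192.625 = 0.1500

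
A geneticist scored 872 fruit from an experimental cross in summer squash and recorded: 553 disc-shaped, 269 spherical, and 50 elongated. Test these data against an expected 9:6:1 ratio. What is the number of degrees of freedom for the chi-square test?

2

A goodness-of-fit test with 3 phenotype classes has df = 3 − 1 = 2.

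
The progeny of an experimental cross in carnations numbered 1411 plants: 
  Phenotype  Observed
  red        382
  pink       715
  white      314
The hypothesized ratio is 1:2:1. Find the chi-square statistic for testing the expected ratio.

6.810

The 1:2:1 ratio has 4 parts, so with N = 1411 the expected counts are:
  red: 1411 × 1/4 = 352.75
  pink: 1411 × 2/4 = 705.5
  white: 1411 × 1/4 = 352.75
χ² = Σ (O − E)² / E
  red: (382 − 352.75)² / 352.75 = 2.4254
  pink: (715 − 705.5)² / 705.5 = 0.1279
  white: (314 − 352.75)² / 352.75 = 4.2567
χ² = 2.4254 + 0.1279 + 4.2567 = 6.810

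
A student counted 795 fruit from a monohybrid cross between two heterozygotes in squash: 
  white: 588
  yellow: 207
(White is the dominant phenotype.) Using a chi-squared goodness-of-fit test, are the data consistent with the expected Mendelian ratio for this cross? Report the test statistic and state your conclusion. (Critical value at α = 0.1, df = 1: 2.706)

0.457; consistent

For a monohybrid cross between heterozygotes with complete dominance, the expected phenotypic ratio is 3:1.
Expected counts for N = 795 under a 3:1 ratio (total parts = 4):
  white: 795 × 3/4 = 596.25
  yellow: 795 × 1/4 = 198.75
χ² = Σ (O − E)² / E
  white: (588 − 596.25)² / 596.25 = 0.1142
  yellow: (207 − 198.75)² / 198.75 = 0.3425
χ² = 0.1142 + 0.3425 = 0.4567 ≈ 0.457
Degrees of freedom = 2 − 1 = 1; critical value at α = 0.1 is 2.706.
Since 0.457 < 2.706, we fail to reject the null hypothesis — the data are consistent with the 3:1 ratio.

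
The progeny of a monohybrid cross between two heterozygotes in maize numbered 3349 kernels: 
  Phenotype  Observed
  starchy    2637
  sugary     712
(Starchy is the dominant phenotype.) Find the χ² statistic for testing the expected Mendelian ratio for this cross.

24.983

For a monohybrid cross between heterozygotes with complete dominance, the expected phenotypic ratio is 3:1.
The 3:1 ratio has 4 parts, so with N = 3349 the expected counts are:
  starchy: 3349 × 3/4 = 2511.75
  sugary: 3349 × 1/4 = 837.25
χ² = Σ (O − E)² / E
  starchy: (2637 − 2511.75)² / 2511.75 = 6.2457
  sugary: (712 − 837.25)² / 837.25 = 18.7370
χ² = 6.2457 + 18.7370 = 24.9827 ≈ 24.983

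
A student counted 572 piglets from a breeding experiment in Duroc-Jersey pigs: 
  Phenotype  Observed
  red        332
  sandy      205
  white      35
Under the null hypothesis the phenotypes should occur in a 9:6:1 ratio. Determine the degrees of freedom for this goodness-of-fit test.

2

A goodness-of-fit test with 3 phenotype classes has df = 3 − 1 = 2.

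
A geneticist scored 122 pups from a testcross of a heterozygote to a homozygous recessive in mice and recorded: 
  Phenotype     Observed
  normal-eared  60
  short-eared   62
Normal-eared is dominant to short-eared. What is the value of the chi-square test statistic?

0.033

A testcross of a heterozygote (Aa × aa) gives a 1:1 phenotypic ratio.
Expected counts for N = 122 under a 1:1 ratio (total parts = 2):
  normal-eared: 122 × 1/2 = 61
  short-eared: 122 × 1/2 = 61
χ² = Σ (O − E)² / E
  normal-eared: (60 − 61)² / 61 = 0.0164
  short-eared: (62 − 61)² / 61 = 0.0164
χ² = 0.0164 + 0.0164 = 0.0328 ≈ 0.033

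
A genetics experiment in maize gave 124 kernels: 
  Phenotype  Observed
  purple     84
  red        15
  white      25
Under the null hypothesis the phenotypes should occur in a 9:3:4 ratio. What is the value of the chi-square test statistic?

7.000

The 9:3:4 ratio has 16 parts, so with N = 124 the expected counts are:
  purple: 124 × 9/16 = 69.75
  red: 124 × 3/16 = 23.25
  white: 124 × 4/16 = 31
χ² = Σ (O − E)² / E
  purple: (84 − 69.75)² / 69.75 = 2.9113
  red: (15 − 23.25)² / 23.25 = 2.9274
  white: (25 − 31)² / 31 = 1.1613
χ² = 2.9113 + 2.9274 + 1.1613 = 7.000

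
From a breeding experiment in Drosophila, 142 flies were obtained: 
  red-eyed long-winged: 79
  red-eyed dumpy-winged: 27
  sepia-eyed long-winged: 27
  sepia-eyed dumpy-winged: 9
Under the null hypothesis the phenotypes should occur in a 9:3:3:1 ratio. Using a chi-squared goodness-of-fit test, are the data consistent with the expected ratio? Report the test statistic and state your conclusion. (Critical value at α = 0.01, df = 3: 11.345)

Total ratio parts = 16. Expected numbers out of 142:
  red-eyed long-winged: 142 × 9/16 = 79.875
  red-eyed dumpy-winged: 142 × 3/16 = 26.625
  sepia-eyed long-winged: 142 × 3/16 = 26.625
  sepia-eyed dumpy-winged: 142 × 1/16 = 8.875
χ² = Σ (O − E)² / E
  red-eyed long-winged: (79 − 79.875)² / 79.875 = 0.0096
  red-eyed dumpy-winged: (27 − 26.625)² / 26.625 = 0.0053
  sepia-eyed long-winged: (27 − 26.625)² / 26.625 = 0.0053
  sepia-eyed dumpy-winged: (9 − 8.875)² / 8.875 = 0.0018
χ² = 0.0096 + 0.0053 + 0.0053 + 0.0018 = 0.022
Degrees of freedom = 4 − 1 = 3; critical value at α = 0.01 is 11.345.
Since 0.022 < 11.345, we fail to reject the null hypothesis — the data are consistent with the 9:3:3:1 ratio.

0.022; consistent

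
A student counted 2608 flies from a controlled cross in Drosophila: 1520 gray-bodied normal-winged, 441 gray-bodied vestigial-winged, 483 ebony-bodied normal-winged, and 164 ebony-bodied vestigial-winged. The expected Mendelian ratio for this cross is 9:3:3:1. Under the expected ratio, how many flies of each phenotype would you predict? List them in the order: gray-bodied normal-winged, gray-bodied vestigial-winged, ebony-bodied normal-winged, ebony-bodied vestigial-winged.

1467, 489, 489, 163

Expected counts for N = 2608 under a 9:3:3:1 ratio (total parts = 16):
  gray-bodied normal-winged: 2608 × 9/16 = 1467
  gray-bodied vestigial-winged: 2608 × 3/16 = 489
  ebony-bodied normal-winged: 2608 × 3/16 = 489
  ebony-bodied vestigial-winged: 2608 × 1/16 = 163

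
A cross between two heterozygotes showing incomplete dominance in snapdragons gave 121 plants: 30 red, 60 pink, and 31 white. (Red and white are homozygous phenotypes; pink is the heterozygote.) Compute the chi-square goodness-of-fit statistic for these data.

0.025

With incomplete dominance, a heterozygote × heterozygote cross gives a 1:2:1 phenotypic ratio.
Under the 1:2:1 hypothesis (Σ ratio = 4, N = 121):
  red: 121 × 1/4 = 30.25
  pink: 121 × 2/4 = 60.5
  white: 121 × 1/4 = 30.25
χ² = Σ (O − E)² / E
  red: (30 − 30.25)² / 30.25 = 0.0021
  pink: (60 − 60.5)² / 60.5 = 0.0041
  white: (31 − 30.25)² / 30.25 = 0.0186
χ² = 0.0021 + 0.0041 + 0.0186 = 0.0248 ≈ 0.025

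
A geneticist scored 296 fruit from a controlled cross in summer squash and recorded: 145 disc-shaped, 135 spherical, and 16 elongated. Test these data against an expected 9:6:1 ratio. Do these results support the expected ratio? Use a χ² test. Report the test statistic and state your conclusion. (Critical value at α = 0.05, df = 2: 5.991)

8.303; not consistent

The 9:6:1 ratio has 16 parts, so with N = 296 the expected counts are:
  disc-shaped: 296 × 9/16 = 166.5
  spherical: 296 × 6/16 = 111
  elongated: 296 × 1/16 = 18.5
χ² = Σ (O − E)² / E
  disc-shaped: (145 − 166.5)² / 166.5 = 2.7763
  spherical: (135 − 111)² / 111 = 5.1892
  elongated: (16 − 18.5)² / 18.5 = 0.3378
χ² = 2.7763 + 5.1892 + 0.3378 = 8.3033 ≈ 8.303
Degrees of freedom = 3 − 1 = 2; critical value at α = 0.05 is 5.991.
Since 8.303 > 5.991, we reject the null hypothesis — the data do not fit the 9:6:1 ratio.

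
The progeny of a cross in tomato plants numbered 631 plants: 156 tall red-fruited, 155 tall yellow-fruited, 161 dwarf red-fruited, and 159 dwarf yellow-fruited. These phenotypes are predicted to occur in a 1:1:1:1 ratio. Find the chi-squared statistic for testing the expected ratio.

Total ratio parts = 4. Expected numbers out of 631:
  tall red-fruited: 631 × 1/4 = 157.75
  tall yellow-fruited: 631 × 1/4 = 157.75
  dwarf red-fruited: 631 × 1/4 = 157.75
  dwarf yellow-fruited: 631 × 1/4 = 157.75
χ² = Σ (O − E)² / E
  tall red-fruited: (156 − 157.75)² / 157.75 = 0.0194
  tall yellow-fruited: (155 − 157.75)² / 157.75 = 0.0479
  dwarf red-fruited: (161 − 157.75)² / 157.75 = 0.0670
  dwarf yellow-fruited: (159 − 157.75)² / 157.75 = 0.0099
χ² = 0.0194 + 0.0479 + 0.0670 + 0.0099 = 0.1442 ≈ 0.144

0.144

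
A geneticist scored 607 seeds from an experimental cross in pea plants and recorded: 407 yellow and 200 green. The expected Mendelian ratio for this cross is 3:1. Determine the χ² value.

Expected counts for N = 607 under a 3:1 ratio (total parts = 4):
  yellow: 607 × 3/4 = 455.25
  green: 607 × 1/4 = 151.75
χ² = Σ (O − E)² / E
  yellow: (407 − 455.25)² / 455.25 = 5.1138
  green: (200 − 151.75)² / 151.75 = 15.3414
χ² = 5.1138 + 15.3414 = 20.4552 ≈ 20.455

20.455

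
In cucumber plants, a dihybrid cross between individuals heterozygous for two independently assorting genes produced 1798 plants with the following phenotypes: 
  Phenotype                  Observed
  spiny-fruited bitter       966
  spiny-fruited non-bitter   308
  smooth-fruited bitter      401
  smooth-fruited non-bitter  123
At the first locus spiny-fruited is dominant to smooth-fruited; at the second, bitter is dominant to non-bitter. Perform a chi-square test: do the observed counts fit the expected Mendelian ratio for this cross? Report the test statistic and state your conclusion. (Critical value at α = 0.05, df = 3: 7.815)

17.659; not consistent

A dihybrid F₂ with independent assortment and complete dominance at both loci gives a 9:3:3:1 phenotypic ratio.
Expected counts for N = 1798 under a 9:3:3:1 ratio (total parts = 16):
  spiny-fruited bitter: 1798 × 9/16 = 1011.375
  spiny-fruited non-bitter: 1798 × 3/16 = 337.125
  smooth-fruited bitter: 1798 × 3/16 = 337.125
  smooth-fruited non-bitter: 1798 × 1/16 = 112.375
χ² = Σ (O − E)² / E
  spiny-fruited bitter: (966 − 1011.375)² / 1011.375 = 2.0357
  spiny-fruited non-bitter: (308 − 337.125)² / 337.125 = 2.5162
  smooth-fruited bitter: (401 − 337.125)² / 337.125 = 12.1024
  smooth-fruited non-bitter: (123 − 112.375)² / 112.375 = 1.0046
χ² = 2.0357 + 2.5162 + 12.1024 + 1.0046 = 17.6589 ≈ 17.659
Degrees of freedom = 4 − 1 = 3; critical value at α = 0.05 is 7.815.
Since 17.659 > 7.815, we reject the null hypothesis — the data do not fit the 9:3:3:1 ratio.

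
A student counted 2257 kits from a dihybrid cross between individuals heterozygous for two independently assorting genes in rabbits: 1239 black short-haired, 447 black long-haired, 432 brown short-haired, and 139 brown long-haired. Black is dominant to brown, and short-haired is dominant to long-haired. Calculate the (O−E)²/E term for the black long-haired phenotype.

1.340

A dihybrid F₂ with independent assortment and complete dominance at both loci gives a 9:3:3:1 phenotypic ratio.
Under the 9:3:3:1 hypothesis (Σ ratio = 16, N = 2257):
  black short-haired: 2257 × 9/16 = 1269.5625
  black long-haired: 2257 × 3/16 = 423.1875
  brown short-haired: 2257 × 3/16 = 423.1875
  brown long-haired: 2257 × 1/16 = 141.0625
Contribution of black long-haired: (447 − 423.1875)² / 423.1875 = 1.3399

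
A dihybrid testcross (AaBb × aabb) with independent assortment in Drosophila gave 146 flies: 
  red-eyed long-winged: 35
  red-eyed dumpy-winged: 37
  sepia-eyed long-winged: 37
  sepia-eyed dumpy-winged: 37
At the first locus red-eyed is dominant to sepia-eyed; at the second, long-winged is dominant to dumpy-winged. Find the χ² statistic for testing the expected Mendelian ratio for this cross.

A dihybrid testcross with independent assortment gives a 1:1:1:1 ratio.
Under the 1:1:1:1 hypothesis (Σ ratio = 4, N = 146):
  red-eyed long-winged: 146 × 1/4 = 36.5
  red-eyed dumpy-winged: 146 × 1/4 = 36.5
  sepia-eyed long-winged: 146 × 1/4 = 36.5
  sepia-eyed dumpy-winged: 146 × 1/4 = 36.5
χ² = Σ (O − E)² / E
  red-eyed long-winged: (35 − 36.5)² / 36.5 = 0.0616
  red-eyed dumpy-winged: (37 − 36.5)² / 36.5 = 0.0068
  sepia-eyed long-winged: (37 − 36.5)² / 36.5 = 0.0068
  sepia-eyed dumpy-winged: (37 − 36.5)² / 36.5 = 0.0068
χ² = 0.0616 + 0.0068 + 0.0068 + 0.0068 = 0.082

0.082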